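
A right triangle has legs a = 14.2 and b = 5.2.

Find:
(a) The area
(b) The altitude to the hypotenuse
(a) The legs are perpendicular, so Area = ½·a·b = ½·14.2·5.2 = ½·73.84 = 36.92
(b) Hypotenuse c = √(a² + b²) = √(201.64 + 27.04) = √228.68 ≈ 15.1222
    Area = ½·c·h_c  ⇒  h_c = 2·Area/c = 73.84/15.1222 ≈ 4.8829

Area = 36.92, h_c = 4.883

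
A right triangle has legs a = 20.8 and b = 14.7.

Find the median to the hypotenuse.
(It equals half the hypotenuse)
Hypotenuse c = √(a² + b²) = √(432.64 + 216.09) = √648.73 ≈ 25.4702
Median to hypotenuse = c/2 ≈ 25.4702/2 ≈ 12.7351

Median = 12.74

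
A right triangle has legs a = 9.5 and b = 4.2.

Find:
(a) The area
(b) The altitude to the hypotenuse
(a) The legs are perpendicular, so Area = ½·a·b = ½·9.5·4.2 = ½·39.9 = 19.95
(b) Hypotenuse c = √(a² + b²) = √(90.25 + 17.64) = √107.89 ≈ 10.387
    Area = ½·c·h_c  ⇒  h_c = 2·Area/c = 39.9/10.387 ≈ 3.84134

Area = 19.95, h_c = 3.841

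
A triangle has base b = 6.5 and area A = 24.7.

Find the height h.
A = ½·b·h  ⇒  h = 2A/b = 2·24.7/6.5 = 49.4/6.5 ≈ 7.6

h = 7.6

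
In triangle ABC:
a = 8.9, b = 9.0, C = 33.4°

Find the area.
Two sides and the included angle (SAS): A = ½·a·b·sin(C) = ½·8.9·9.0·sin(33.4°)
sin(33.4°) ≈ 0.550481
A ≈ ½·80.1·0.550481 = 40.05·0.550481 ≈ 22.0468

Area = 22.05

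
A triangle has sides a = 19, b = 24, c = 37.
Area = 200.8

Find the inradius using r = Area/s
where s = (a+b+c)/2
s = (19 + 24 + 37)/2 = 80/2 = 40
r = Area/s = 200.8/40 ≈ 5.02

r = 5.02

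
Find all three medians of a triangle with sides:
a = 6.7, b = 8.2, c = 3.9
Median formula: m_a = ½√(2b² + 2c² − a²) (and cyclically). a² = 44.89, b² = 67.24, c² = 15.21.
m_a = ½√(2·67.24 + 2·15.21 − 44.89) = ½√120.01 ≈ ½·10.9549 ≈ 5.47745
m_b = ½√(2·44.89 + 2·15.21 − 67.24) = ½√52.96 ≈ ½·7.27736 ≈ 3.63868
m_c = ½√(2·44.89 + 2·67.24 − 15.21) = ½√209.05 ≈ ½·14.4586 ≈ 7.22928

m_a = 5.477, m_b = 3.639, m_c = 7.229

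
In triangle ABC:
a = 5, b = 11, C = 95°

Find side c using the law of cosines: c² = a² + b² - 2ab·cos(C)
c² = 5² + 11² − 2·5·11·cos(95°)
cos(95°) ≈ -0.0871557
c² ≈ 25 + 121 − 110·(-0.0871557) ≈ 146 + 9.58713 ≈ 155.587
c ≈ √155.587 ≈ 12.4735

c = 12.47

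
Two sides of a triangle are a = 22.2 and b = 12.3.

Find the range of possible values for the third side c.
Triangle inequality: |a − b| < c < a + b
|a − b| = |22.2 − 12.3| = 9.9
a + b = 22.2 + 12.3 = 34.5

9.9 < c < 34.5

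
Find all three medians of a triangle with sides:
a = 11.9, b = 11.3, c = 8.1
Median formula: m_a = ½√(2b² + 2c² − a²) (and cyclically). a² = 141.61, b² = 127.69, c² = 65.61.
m_a = ½√(2·127.69 + 2·65.61 − 141.61) = ½√244.99 ≈ ½·15.6522 ≈ 7.82608
m_b = ½√(2·141.61 + 2·65.61 − 127.69) = ½√286.75 ≈ ½·16.9337 ≈ 8.46685
m_c = ½√(2·141.61 + 2·127.69 − 65.61) = ½√472.99 ≈ ½·21.7483 ≈ 10.8742

m_a = 7.826, m_b = 8.467, m_c = 10.87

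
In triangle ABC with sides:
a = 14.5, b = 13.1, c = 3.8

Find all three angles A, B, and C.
Law of cosines for each angle (a² = 210.25, b² = 171.61, c² = 14.44):
cos(A) = (b² + c² − a²)/(2bc) = (171.61 + 14.44 − 210.25)/(2·13.1·3.8) = -24.2/99.56 ≈ -0.24307  ⇒  A ≈ 104.068°
cos(B) = (a² + c² − b²)/(2ac) = (210.25 + 14.44 − 171.61)/(2·14.5·3.8) = 53.08/110.2 ≈ 0.48167  ⇒  B ≈ 61.2055°
cos(C) = (a² + b² − c²)/(2ab) = (210.25 + 171.61 − 14.44)/(2·14.5·13.1) = 367.42/379.9 ≈ 0.967149  ⇒  C ≈ 14.7267°
Check: A + B + C ≈ 180°

A = 104.1°, B = 61.21°, C = 14.73°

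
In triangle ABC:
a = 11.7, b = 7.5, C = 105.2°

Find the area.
Two sides and the included angle (SAS): A = ½·a·b·sin(C) = ½·11.7·7.5·sin(105.2°)
sin(105.2°) ≈ 0.965016
A ≈ ½·87.75·0.965016 = 43.875·0.965016 ≈ 42.3401

Area = 42.34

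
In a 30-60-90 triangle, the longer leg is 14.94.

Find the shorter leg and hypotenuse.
In a 30-60-90 triangle the sides are in ratio 1 : √3 : 2, so short leg = long leg/√3 and hypotenuse = 2·(short leg).
Short leg = 14.94/√3 ≈ 14.94/1.73205 ≈ 8.62561
Hypotenuse = 2·8.62561 ≈ 17.2512

Short leg = 8.626, Hypotenuse = 17.25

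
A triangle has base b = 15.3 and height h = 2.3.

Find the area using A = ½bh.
A = ½·b·h = ½·15.3·2.3 = ½·35.19 = 17.595

Area = 17.595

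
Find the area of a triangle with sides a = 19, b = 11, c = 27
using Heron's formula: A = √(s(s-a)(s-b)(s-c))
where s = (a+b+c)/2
s = (19 + 11 + 27)/2 = 57/2 = 28.5
s − a = 9.5, s − b = 17.5, s − c = 1.5
s(s−a)(s−b)(s−c) = 28.5·9.5·17.5·1.5 = 7107.1875
Area = √7107.1875 ≈ 84.3041

s = 28.5, Area = 84.3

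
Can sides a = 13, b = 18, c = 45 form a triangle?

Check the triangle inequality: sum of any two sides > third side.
a + b vs c: 13 + 18 = 31 ≤ 45  ✗
a + c vs b: 13 + 45 = 58 > 18  ✓
b + c vs a: 18 + 45 = 63 > 13  ✓

No: 13 + 18 = 31 is not > 45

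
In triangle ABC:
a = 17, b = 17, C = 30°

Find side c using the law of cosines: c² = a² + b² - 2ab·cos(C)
c² = 17² + 17² − 2·17·17·cos(30°)
cos(30°) ≈ 0.866025
c² ≈ 289 + 289 − 578·(0.866025) ≈ 578 − 500.563 ≈ 77.4373
c ≈ √77.4373 ≈ 8.79985

c = 8.8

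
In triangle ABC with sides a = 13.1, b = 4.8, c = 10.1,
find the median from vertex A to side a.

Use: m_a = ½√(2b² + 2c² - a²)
m_a = ½√(2·4.8² + 2·10.1² − 13.1²) = ½√(2·23.04 + 2·102.01 − 171.61) = ½√(46.08 + 204.02 − 171.61) = ½√78.49
√78.49 ≈ 8.85946, so m_a ≈ 4.42973

m_a = 4.43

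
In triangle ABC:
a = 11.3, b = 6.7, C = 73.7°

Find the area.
Two sides and the included angle (SAS): A = ½·a·b·sin(C) = ½·11.3·6.7·sin(73.7°)
sin(73.7°) ≈ 0.959805
A ≈ ½·75.71·0.959805 = 37.855·0.959805 ≈ 36.3334

Area = 36.33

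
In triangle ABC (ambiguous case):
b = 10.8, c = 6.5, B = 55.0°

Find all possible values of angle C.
b/sin(B) = c/sin(C)  ⇒  sin(C) = c·sin(B)/b = 6.5·sin(55.0°)/10.8
sin(55.0°) ≈ 0.819152
sin(C) ≈ 6.5·0.819152/10.8 ≈ 5.32449/10.8 ≈ 0.493008
Candidate 1: C₁ = arcsin(0.493008) ≈ 29.5385°  →  A = 180° − 55.0° − 29.5385° ≈ 95.4615° > 0, valid
Candidate 2: C₂ = 180° − C₁ ≈ 150.462°  →  A = 180° − 55.0° − 150.462° ≈ -25.4615° ≤ 0, not a valid triangle

C = 29.54° (one solution)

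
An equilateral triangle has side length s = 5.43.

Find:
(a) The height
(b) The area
(a) The height splits the triangle into two 30-60-90 halves: h = s·√3/2 = 5.43·1.73205/2 ≈ 9.40504/2 ≈ 4.70252
(b) Area = (√3/4)·s² = (√3/4)·5.43² = (√3/4)·29.4849 ≈ 0.433013·29.4849 ≈ 12.7673

Height = 4.703, Area = 12.77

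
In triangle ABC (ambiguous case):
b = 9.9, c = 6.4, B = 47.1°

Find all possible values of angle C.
b/sin(B) = c/sin(C)  ⇒  sin(C) = c·sin(B)/b = 6.4·sin(47.1°)/9.9
sin(47.1°) ≈ 0.732543
sin(C) ≈ 6.4·0.732543/9.9 ≈ 4.68827/9.9 ≈ 0.473563
Candidate 1: C₁ = arcsin(0.473563) ≈ 28.2658°  →  A = 180° − 47.1° − 28.2658° ≈ 104.634° > 0, valid
Candidate 2: C₂ = 180° − C₁ ≈ 151.734°  →  A = 180° − 47.1° − 151.734° ≈ -18.8342° ≤ 0, not a valid triangle

C = 28.27° (one solution)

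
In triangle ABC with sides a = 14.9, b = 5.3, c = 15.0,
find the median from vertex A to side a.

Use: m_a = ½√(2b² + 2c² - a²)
m_a = ½√(2·5.3² + 2·15.0² − 14.9²) = ½√(2·28.09 + 2·225 − 222.01) = ½√(56.18 + 450 − 222.01) = ½√284.17
√284.17 ≈ 16.8573, so m_a ≈ 8.42867

m_a = 8.429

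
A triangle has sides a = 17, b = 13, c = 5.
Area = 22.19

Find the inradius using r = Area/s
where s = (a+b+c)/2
s = (17 + 13 + 5)/2 = 35/2 = 17.5
r = Area/s = 22.19/17.5 ≈ 1.268

r = 1.268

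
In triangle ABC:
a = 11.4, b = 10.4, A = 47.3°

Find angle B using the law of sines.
a/sin(A) = b/sin(B)  ⇒  sin(B) = b·sin(A)/a = 10.4·sin(47.3°)/11.4
sin(47.3°) ≈ 0.734915
sin(B) ≈ 10.4·0.734915/11.4 ≈ 7.64311/11.4 ≈ 0.670448
B = arcsin(0.670448) ≈ 42.1017°
(Since b ≤ a we need B ≤ A, so the obtuse alternative 180° − 42.1017° ≈ 137.898° is rejected.)

B = 42.1°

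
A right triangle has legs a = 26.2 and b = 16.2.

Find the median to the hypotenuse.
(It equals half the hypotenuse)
Hypotenuse c = √(a² + b²) = √(686.44 + 262.44) = √948.88 ≈ 30.8039
Median to hypotenuse = c/2 ≈ 30.8039/2 ≈ 15.4019

Median = 15.4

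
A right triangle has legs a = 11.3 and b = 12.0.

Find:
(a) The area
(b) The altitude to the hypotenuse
(a) The legs are perpendicular, so Area = ½·a·b = ½·11.3·12.0 = ½·135.6 = 67.8
(b) Hypotenuse c = √(a² + b²) = √(127.69 + 144) = √271.69 ≈ 16.483
    Area = ½·c·h_c  ⇒  h_c = 2·Area/c = 135.6/16.483 ≈ 8.22665

Area = 67.8, h_c = 8.227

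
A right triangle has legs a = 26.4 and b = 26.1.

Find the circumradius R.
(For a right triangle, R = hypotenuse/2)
Hypotenuse c = √(a² + b²) = √(696.96 + 681.21) = √1378.17 ≈ 37.1237
R = c/2 ≈ 37.1237/2 ≈ 18.5619

R = 18.56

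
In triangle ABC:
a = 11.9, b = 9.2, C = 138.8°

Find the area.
Two sides and the included angle (SAS): A = ½·a·b·sin(C) = ½·11.9·9.2·sin(138.8°)
sin(138.8°) ≈ 0.658689
A ≈ ½·109.48·0.658689 = 54.74·0.658689 ≈ 36.0567

Area = 36.06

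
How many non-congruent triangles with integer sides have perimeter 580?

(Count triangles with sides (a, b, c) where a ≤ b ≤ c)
Let a ≤ b ≤ c with a + b + c = 580. The only binding inequality is a + b > c, i.e. 580 − c > c, so c < 580/2; and c ≥ 580/3 since c is the largest side.
So 194 ≤ c ≤ 289. For each c, b runs from ⌈(580 − c)/2⌉ up to c (then a = 580 − b − c satisfies 1 ≤ a ≤ b automatically), giving c − ⌈(580 − c)/2⌉ + 1 choices.
Summing over c: 2 + 3 + 5 + 6 + … + 143 + 144  (96 terms, c = 194, …, 289) = 7008
Check (closed form: nearest integer to p²/48 for even p, (p+3)²/48 for odd p): 580²/48 = 336400/48 ≈ 7008.33 → 7008

7008 triangles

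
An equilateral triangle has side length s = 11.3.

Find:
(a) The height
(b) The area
(a) The height splits the triangle into two 30-60-90 halves: h = s·√3/2 = 11.3·1.73205/2 ≈ 19.5722/2 ≈ 9.78609
(b) Area = (√3/4)·s² = (√3/4)·11.3² = (√3/4)·127.69 ≈ 0.433013·127.69 ≈ 55.2914

Height = 9.786, Area = 55.29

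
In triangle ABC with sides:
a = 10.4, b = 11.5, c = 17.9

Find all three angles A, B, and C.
Law of cosines for each angle (a² = 108.16, b² = 132.25, c² = 320.41):
cos(A) = (b² + c² − a²)/(2bc) = (132.25 + 320.41 − 108.16)/(2·11.5·17.9) = 344.5/411.7 ≈ 0.836774  ⇒  A ≈ 33.1989°
cos(B) = (a² + c² − b²)/(2ac) = (108.16 + 320.41 − 132.25)/(2·10.4·17.9) = 296.32/372.32 ≈ 0.795875  ⇒  B ≈ 37.2621°
cos(C) = (a² + b² − c²)/(2ab) = (108.16 + 132.25 − 320.41)/(2·10.4·11.5) = -80/239.2 ≈ -0.334448  ⇒  C ≈ 109.539°
Check: A + B + C ≈ 180°

A = 33.2°, B = 37.26°, C = 109.5°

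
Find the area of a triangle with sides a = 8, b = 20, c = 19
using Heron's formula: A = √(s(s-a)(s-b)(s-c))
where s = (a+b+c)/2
s = (8 + 20 + 19)/2 = 47/2 = 23.5
s − a = 15.5, s − b = 3.5, s − c = 4.5
s(s−a)(s−b)(s−c) = 23.5·15.5·3.5·4.5 = 5736.9375
Area = √5736.9375 ≈ 75.7426

s = 23.5, Area = 75.74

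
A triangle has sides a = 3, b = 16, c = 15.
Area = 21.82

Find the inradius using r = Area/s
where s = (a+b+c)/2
s = (3 + 16 + 15)/2 = 34/2 = 17
r = Area/s = 21.82/17 ≈ 1.28353

r = 1.284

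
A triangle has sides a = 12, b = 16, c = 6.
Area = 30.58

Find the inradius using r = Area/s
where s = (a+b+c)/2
s = (12 + 16 + 6)/2 = 34/2 = 17
r = Area/s = 30.58/17 ≈ 1.79882

r = 1.799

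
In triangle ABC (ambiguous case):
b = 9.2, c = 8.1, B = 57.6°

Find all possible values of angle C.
b/sin(B) = c/sin(C)  ⇒  sin(C) = c·sin(B)/b = 8.1·sin(57.6°)/9.2
sin(57.6°) ≈ 0.844328
sin(C) ≈ 8.1·0.844328/9.2 ≈ 6.83906/9.2 ≈ 0.743376
Candidate 1: C₁ = arcsin(0.743376) ≈ 48.0198°  →  A = 180° − 57.6° − 48.0198° ≈ 74.3802° > 0, valid
Candidate 2: C₂ = 180° − C₁ ≈ 131.98°  →  A = 180° − 57.6° − 131.98° ≈ -9.5802° ≤ 0, not a valid triangle

C = 48.02° (one solution)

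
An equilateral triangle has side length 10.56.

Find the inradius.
r = Area/s with s the semi-perimeter.
Area = (√3/4)·10.56² = (√3/4)·111.5136 ≈ 0.433013·111.5136 ≈ 48.2868
s = 3·10.56/2 = 15.84
r ≈ 48.2868/15.84 ≈ 3.04841
(Equivalently r = side/(2√3) = 10.56/3.4641 ≈ 3.04841.)

r = 3.048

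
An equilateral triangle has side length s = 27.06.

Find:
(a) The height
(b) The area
(a) The height splits the triangle into two 30-60-90 halves: h = s·√3/2 = 27.06·1.73205/2 ≈ 46.8693/2 ≈ 23.4346
(b) Area = (√3/4)·s² = (√3/4)·27.06² = (√3/4)·732.2436 ≈ 0.433013·732.2436 ≈ 317.071

Height = 23.43, Area = 317.1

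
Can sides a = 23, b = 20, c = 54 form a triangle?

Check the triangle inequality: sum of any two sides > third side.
a + b vs c: 23 + 20 = 43 ≤ 54  ✗
a + c vs b: 23 + 54 = 77 > 20  ✓
b + c vs a: 20 + 54 = 74 > 23  ✓

No: 23 + 20 = 43 is not > 54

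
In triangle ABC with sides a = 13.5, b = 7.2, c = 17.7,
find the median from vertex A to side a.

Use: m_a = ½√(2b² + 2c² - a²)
m_a = ½√(2·7.2² + 2·17.7² − 13.5²) = ½√(2·51.84 + 2·313.29 − 182.25) = ½√(103.68 + 626.58 − 182.25) = ½√548.01
√548.01 ≈ 23.4096, so m_a ≈ 11.7048

m_a = 11.7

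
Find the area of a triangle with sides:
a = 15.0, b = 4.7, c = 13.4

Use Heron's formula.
s = (15.0 + 4.7 + 13.4)/2 = 33.1/2 = 16.55
s − a = 1.55, s − b = 11.85, s − c = 3.15
s(s−a)(s−b)(s−c) = 16.55·1.55·11.85·3.15 ≈ 957.544
Area = √957.544 ≈ 30.9442

Area = 30.94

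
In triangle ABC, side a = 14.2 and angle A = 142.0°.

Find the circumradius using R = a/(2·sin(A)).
R = a/(2·sin(A)) = 14.2/(2·sin(142.0°))
sin(142.0°) ≈ 0.615661
R ≈ 14.2/(2·0.615661) = 14.2/1.23132 ≈ 11.5323

R = 11.53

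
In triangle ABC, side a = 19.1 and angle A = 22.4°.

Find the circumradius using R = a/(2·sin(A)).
R = a/(2·sin(A)) = 19.1/(2·sin(22.4°))
sin(22.4°) ≈ 0.38107
R ≈ 19.1/(2·0.38107) = 19.1/0.762141 ≈ 25.061

R = 25.06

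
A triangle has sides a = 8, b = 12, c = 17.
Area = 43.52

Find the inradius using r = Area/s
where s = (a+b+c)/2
s = (8 + 12 + 17)/2 = 37/2 = 18.5
r = Area/s = 43.52/18.5 ≈ 2.35243

r = 2.352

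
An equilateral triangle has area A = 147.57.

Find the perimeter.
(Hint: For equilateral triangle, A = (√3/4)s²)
A = (√3/4)s²  ⇒  s² = 4A/√3 = 4·147.57/√3 = 590.28/1.73205 ≈ 340.798
s ≈ √340.798 ≈ 18.4607
Perimeter = 3s ≈ 3·18.4607 ≈ 55.3822

Perimeter = 55.38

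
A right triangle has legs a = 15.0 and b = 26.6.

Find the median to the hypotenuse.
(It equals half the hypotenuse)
Hypotenuse c = √(a² + b²) = √(225 + 707.56) = √932.56 ≈ 30.5378
Median to hypotenuse = c/2 ≈ 30.5378/2 ≈ 15.2689

Median = 15.27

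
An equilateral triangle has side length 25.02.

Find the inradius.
r = Area/s with s the semi-perimeter.
Area = (√3/4)·25.02² = (√3/4)·626.0004 ≈ 0.433013·626.0004 ≈ 271.066
s = 3·25.02/2 = 37.53
r ≈ 271.066/37.53 ≈ 7.22265
(Equivalently r = side/(2√3) = 25.02/3.4641 ≈ 7.22265.)

r = 7.223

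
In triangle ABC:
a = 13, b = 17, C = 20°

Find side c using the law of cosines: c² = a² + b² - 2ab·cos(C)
c² = 13² + 17² − 2·13·17·cos(20°)
cos(20°) ≈ 0.939693
c² ≈ 169 + 289 − 442·(0.939693) ≈ 458 − 415.344 ≈ 42.6559
c ≈ √42.6559 ≈ 6.53115

c = 6.531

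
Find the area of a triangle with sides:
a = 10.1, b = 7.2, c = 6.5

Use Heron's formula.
s = (10.1 + 7.2 + 6.5)/2 = 23.8/2 = 11.9
s − a = 1.8, s − b = 4.7, s − c = 5.4
s(s−a)(s−b)(s−c) = 11.9·1.8·4.7·5.4 ≈ 543.64
Area = √543.64 ≈ 23.3161

Area = 23.32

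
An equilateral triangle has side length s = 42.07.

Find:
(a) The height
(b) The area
(a) The height splits the triangle into two 30-60-90 halves: h = s·√3/2 = 42.07·1.73205/2 ≈ 72.8674/2 ≈ 36.4337
(b) Area = (√3/4)·s² = (√3/4)·42.07² = (√3/4)·1769.8849 ≈ 0.433013·1769.8849 ≈ 766.383

Height = 36.43, Area = 766.4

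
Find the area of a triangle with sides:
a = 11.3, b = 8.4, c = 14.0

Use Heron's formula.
s = (11.3 + 8.4 + 14.0)/2 = 33.7/2 = 16.85
s − a = 5.55, s − b = 8.45, s − c = 2.85
s(s−a)(s−b)(s−c) = 16.85·5.55·8.45·2.85 ≈ 2252.14
Area = √2252.14 ≈ 47.4567

Area = 47.46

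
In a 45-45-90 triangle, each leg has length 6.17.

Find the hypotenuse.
In a 45-45-90 triangle the sides are in ratio 1 : 1 : √2, so hypotenuse = leg·√2.
Hypotenuse = 6.17·√2 ≈ 6.17·1.41421 ≈ 8.7257

Hypotenuse = 6.17√2 = 8.726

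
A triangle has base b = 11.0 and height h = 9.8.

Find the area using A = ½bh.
A = ½·b·h = ½·11.0·9.8 = ½·107.8 = 53.9

Area = 53.9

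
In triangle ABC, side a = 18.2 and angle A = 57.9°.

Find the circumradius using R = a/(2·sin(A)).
R = a/(2·sin(A)) = 18.2/(2·sin(57.9°))
sin(57.9°) ≈ 0.847122
R ≈ 18.2/(2·0.847122) = 18.2/1.69424 ≈ 10.7423

R = 10.74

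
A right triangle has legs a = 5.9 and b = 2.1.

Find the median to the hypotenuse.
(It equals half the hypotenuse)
Hypotenuse c = √(a² + b²) = √(34.81 + 4.41) = √39.22 ≈ 6.26259
Median to hypotenuse = c/2 ≈ 6.26259/2 ≈ 3.13129

Median = 3.131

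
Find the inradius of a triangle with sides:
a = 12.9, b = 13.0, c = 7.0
r = Area/s where s is the semi-perimeter.
s = (12.9 + 13.0 + 7.0)/2 = 32.9/2 = 16.45
Area = √(s(s−a)(s−b)(s−c)) = √(16.45·3.55·3.45·9.45) ≈ √1903.9 ≈ 43.6338
r ≈ 43.6338/16.45 ≈ 2.65251

r = 2.653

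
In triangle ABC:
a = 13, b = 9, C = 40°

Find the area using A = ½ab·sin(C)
A = ½·a·b·sin(C) = ½·13·9·sin(40°)
sin(40°) ≈ 0.642788
A ≈ ½·117·0.642788 = 58.5·0.642788 ≈ 37.6031

Area = 37.6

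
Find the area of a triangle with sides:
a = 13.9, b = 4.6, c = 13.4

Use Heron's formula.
s = (13.9 + 4.6 + 13.4)/2 = 31.9/2 = 15.95
s − a = 2.05, s − b = 11.35, s − c = 2.55
s(s−a)(s−b)(s−c) = 15.95·2.05·11.35·2.55 ≈ 946.347
Area = √946.347 ≈ 30.7628

Area = 30.76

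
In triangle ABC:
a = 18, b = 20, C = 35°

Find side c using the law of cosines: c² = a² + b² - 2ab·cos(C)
c² = 18² + 20² − 2·18·20·cos(35°)
cos(35°) ≈ 0.819152
c² ≈ 324 + 400 − 720·(0.819152) ≈ 724 − 589.789 ≈ 134.211
c ≈ √134.211 ≈ 11.5849

c = 11.58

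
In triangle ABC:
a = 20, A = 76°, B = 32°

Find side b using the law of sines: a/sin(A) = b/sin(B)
a/sin(A) = b/sin(B)  ⇒  b = a·sin(B)/sin(A) = 20·sin(32°)/sin(76°)
sin(32°) ≈ 0.529919, sin(76°) ≈ 0.970296
b ≈ 20·0.529919/0.970296 ≈ 10.5984/0.970296 ≈ 10.9228

b = 10.92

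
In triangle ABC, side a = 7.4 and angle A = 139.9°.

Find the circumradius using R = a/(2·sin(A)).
R = a/(2·sin(A)) = 7.4/(2·sin(139.9°))
sin(139.9°) ≈ 0.644124
R ≈ 7.4/(2·0.644124) = 7.4/1.28825 ≈ 5.74424

R = 5.744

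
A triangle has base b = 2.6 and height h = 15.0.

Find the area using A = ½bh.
A = ½·b·h = ½·2.6·15.0 = ½·39 = 19.5

Area = 19.5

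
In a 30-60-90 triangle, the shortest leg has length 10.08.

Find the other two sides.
In a 30-60-90 triangle the sides are in ratio 1 : √3 : 2 (short leg : long leg : hypotenuse).
Long leg = 10.08·√3 ≈ 10.08·1.73205 ≈ 17.4591
Hypotenuse = 2·10.08 = 20.16

Long leg = 10.08√3 = 17.46, Hypotenuse = 20.16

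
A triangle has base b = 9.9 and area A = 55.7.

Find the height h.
A = ½·b·h  ⇒  h = 2A/b = 2·55.7/9.9 = 111.4/9.9 ≈ 11.2525

h = 11.25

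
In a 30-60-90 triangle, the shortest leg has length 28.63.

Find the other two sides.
In a 30-60-90 triangle the sides are in ratio 1 : √3 : 2 (short leg : long leg : hypotenuse).
Long leg = 28.63·√3 ≈ 28.63·1.73205 ≈ 49.5886
Hypotenuse = 2·28.63 = 57.26

Long leg = 28.63√3 = 49.59, Hypotenuse = 57.26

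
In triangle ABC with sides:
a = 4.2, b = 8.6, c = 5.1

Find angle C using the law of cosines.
c² = a² + b² − 2ab·cos(C)  ⇒  cos(C) = (a² + b² − c²)/(2ab)
cos(C) = (4.2² + 8.6² − 5.1²)/(2·4.2·8.6) = (17.64 + 73.96 − 26.01)/72.24 = 65.59/72.24 ≈ 0.907946
C = arccos(0.907946) ≈ 24.777°

C = 24.78°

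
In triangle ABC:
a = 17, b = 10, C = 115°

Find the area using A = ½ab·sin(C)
A = ½·a·b·sin(C) = ½·17·10·sin(115°)
sin(115°) ≈ 0.906308
A ≈ ½·170·0.906308 = 85·0.906308 ≈ 77.0362

Area = 77.04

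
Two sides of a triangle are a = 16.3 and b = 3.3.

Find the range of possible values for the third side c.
Triangle inequality: |a − b| < c < a + b
|a − b| = |16.3 − 3.3| = 13
a + b = 16.3 + 3.3 = 19.6

13 < c < 19.6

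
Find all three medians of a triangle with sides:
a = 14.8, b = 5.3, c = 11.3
Median formula: m_a = ½√(2b² + 2c² − a²) (and cyclically). a² = 219.04, b² = 28.09, c² = 127.69.
m_a = ½√(2·28.09 + 2·127.69 − 219.04) = ½√92.52 ≈ ½·9.61873 ≈ 4.80937
m_b = ½√(2·219.04 + 2·127.69 − 28.09) = ½√665.37 ≈ ½·25.7948 ≈ 12.8974
m_c = ½√(2·219.04 + 2·28.09 − 127.69) = ½√366.57 ≈ ½·19.146 ≈ 9.57301

m_a = 4.809, m_b = 12.9, m_c = 9.573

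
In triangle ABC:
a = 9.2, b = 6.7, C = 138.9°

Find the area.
Two sides and the included angle (SAS): A = ½·a·b·sin(C) = ½·9.2·6.7·sin(138.9°)
sin(138.9°) ≈ 0.657375
A ≈ ½·61.64·0.657375 = 30.82·0.657375 ≈ 20.2603

Area = 20.26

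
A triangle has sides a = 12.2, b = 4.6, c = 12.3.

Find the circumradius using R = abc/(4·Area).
First find the area with Heron's formula.
s = (12.2 + 4.6 + 12.3)/2 = 14.55
Area = √(s(s−a)(s−b)(s−c)) = √(14.55·2.35·9.95·2.25) ≈ √765.485 ≈ 27.6674
abc = 12.2·4.6·12.3 = 690.276
R = abc/(4·Area) ≈ 690.276/(4·27.6674) = 690.276/110.67 ≈ 6.23727

R = 6.237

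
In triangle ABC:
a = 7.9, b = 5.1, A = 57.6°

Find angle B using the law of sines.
a/sin(A) = b/sin(B)  ⇒  sin(B) = b·sin(A)/a = 5.1·sin(57.6°)/7.9
sin(57.6°) ≈ 0.844328
sin(B) ≈ 5.1·0.844328/7.9 ≈ 4.30607/7.9 ≈ 0.545072
B = arcsin(0.545072) ≈ 33.0296°
(Since b ≤ a we need B ≤ A, so the obtuse alternative 180° − 33.0296° ≈ 146.97° is rejected.)

B = 33.03°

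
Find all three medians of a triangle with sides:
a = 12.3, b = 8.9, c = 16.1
Median formula: m_a = ½√(2b² + 2c² − a²) (and cyclically). a² = 151.29, b² = 79.21, c² = 259.21.
m_a = ½√(2·79.21 + 2·259.21 − 151.29) = ½√525.55 ≈ ½·22.9249 ≈ 11.4624
m_b = ½√(2·151.29 + 2·259.21 − 79.21) = ½√741.79 ≈ ½·27.2358 ≈ 13.6179
m_c = ½√(2·151.29 + 2·79.21 − 259.21) = ½√201.79 ≈ ½·14.2053 ≈ 7.10264

m_a = 11.46, m_b = 13.62, m_c = 7.103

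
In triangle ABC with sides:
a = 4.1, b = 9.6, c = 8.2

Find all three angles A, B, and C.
Law of cosines for each angle (a² = 16.81, b² = 92.16, c² = 67.24):
cos(A) = (b² + c² − a²)/(2bc) = (92.16 + 67.24 − 16.81)/(2·9.6·8.2) = 142.59/157.44 ≈ 0.905678  ⇒  A ≈ 25.0852°
cos(B) = (a² + c² − b²)/(2ac) = (16.81 + 67.24 − 92.16)/(2·4.1·8.2) = -8.11/67.24 ≈ -0.120613  ⇒  B ≈ 96.9275°
cos(C) = (a² + b² − c²)/(2ab) = (16.81 + 92.16 − 67.24)/(2·4.1·9.6) = 41.73/78.72 ≈ 0.530107  ⇒  C ≈ 57.9873°
Check: A + B + C ≈ 180°

A = 25.09°, B = 96.93°, C = 57.99°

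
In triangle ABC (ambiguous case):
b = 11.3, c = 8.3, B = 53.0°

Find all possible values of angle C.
b/sin(B) = c/sin(C)  ⇒  sin(C) = c·sin(B)/b = 8.3·sin(53.0°)/11.3
sin(53.0°) ≈ 0.798636
sin(C) ≈ 8.3·0.798636/11.3 ≈ 6.62867/11.3 ≈ 0.586608
Candidate 1: C₁ = arcsin(0.586608) ≈ 35.9167°  →  A = 180° − 53.0° − 35.9167° ≈ 91.0833° > 0, valid
Candidate 2: C₂ = 180° − C₁ ≈ 144.083°  →  A = 180° − 53.0° − 144.083° ≈ -17.0833° ≤ 0, not a valid triangle

C = 35.92° (one solution)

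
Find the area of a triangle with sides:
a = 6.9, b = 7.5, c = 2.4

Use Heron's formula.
s = (6.9 + 7.5 + 2.4)/2 = 16.8/2 = 8.4
s − a = 1.5, s − b = 0.9, s − c = 6
s(s−a)(s−b)(s−c) = 8.4·1.5·0.9·6 ≈ 68.04
Area = √68.04 ≈ 8.24864

Area = 8.249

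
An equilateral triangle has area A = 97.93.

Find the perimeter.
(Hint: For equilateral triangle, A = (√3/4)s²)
A = (√3/4)s²  ⇒  s² = 4A/√3 = 4·97.93/√3 = 391.72/1.73205 ≈ 226.16
s ≈ √226.16 ≈ 15.0386
Perimeter = 3s ≈ 3·15.0386 ≈ 45.1158

Perimeter = 45.12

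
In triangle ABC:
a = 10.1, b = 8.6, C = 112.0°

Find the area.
Two sides and the included angle (SAS): A = ½·a·b·sin(C) = ½·10.1·8.6·sin(112.0°)
sin(112.0°) ≈ 0.927184
A ≈ ½·86.86·0.927184 = 43.43·0.927184 ≈ 40.2676

Area = 40.27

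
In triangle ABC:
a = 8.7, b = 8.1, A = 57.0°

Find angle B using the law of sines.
a/sin(A) = b/sin(B)  ⇒  sin(B) = b·sin(A)/a = 8.1·sin(57.0°)/8.7
sin(57.0°) ≈ 0.838671
sin(B) ≈ 8.1·0.838671/8.7 ≈ 6.79323/8.7 ≈ 0.780831
B = arcsin(0.780831) ≈ 51.3367°
(Since b ≤ a we need B ≤ A, so the obtuse alternative 180° − 51.3367° ≈ 128.663° is rejected.)

B = 51.34°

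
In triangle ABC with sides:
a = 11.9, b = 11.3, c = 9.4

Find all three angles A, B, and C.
Law of cosines for each angle (a² = 141.61, b² = 127.69, c² = 88.36):
cos(A) = (b² + c² − a²)/(2bc) = (127.69 + 88.36 − 141.61)/(2·11.3·9.4) = 74.44/212.44 ≈ 0.350405  ⇒  A ≈ 69.4879°
cos(B) = (a² + c² − b²)/(2ac) = (141.61 + 88.36 − 127.69)/(2·11.9·9.4) = 102.28/223.72 ≈ 0.457179  ⇒  B ≈ 62.7948°
cos(C) = (a² + b² − c²)/(2ab) = (141.61 + 127.69 − 88.36)/(2·11.9·11.3) = 180.94/268.94 ≈ 0.672789  ⇒  C ≈ 47.7173°
Check: A + B + C ≈ 180°

A = 69.49°, B = 62.79°, C = 47.72°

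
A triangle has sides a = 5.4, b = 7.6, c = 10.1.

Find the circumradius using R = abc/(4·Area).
First find the area with Heron's formula.
s = (5.4 + 7.6 + 10.1)/2 = 11.55
Area = √(s(s−a)(s−b)(s−c)) = √(11.55·6.15·3.95·1.45) ≈ √406.839 ≈ 20.1702
abc = 5.4·7.6·10.1 = 414.504
R = abc/(4·Area) ≈ 414.504/(4·20.1702) = 414.504/80.681 ≈ 5.13757

R = 5.138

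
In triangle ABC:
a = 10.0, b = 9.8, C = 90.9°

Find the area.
Two sides and the included angle (SAS): A = ½·a·b·sin(C) = ½·10.0·9.8·sin(90.9°)
sin(90.9°) ≈ 0.999877
A ≈ ½·98·0.999877 = 49·0.999877 ≈ 48.994

Area = 48.99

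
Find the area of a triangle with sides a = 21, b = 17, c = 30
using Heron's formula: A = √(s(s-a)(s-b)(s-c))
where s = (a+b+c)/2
s = (21 + 17 + 30)/2 = 68/2 = 34
s − a = 13, s − b = 17, s − c = 4
s(s−a)(s−b)(s−c) = 34·13·17·4 = 30056
Area = √30056 ≈ 173.367

s = 34.0, Area = 173.4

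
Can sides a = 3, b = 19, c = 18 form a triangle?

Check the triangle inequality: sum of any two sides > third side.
a + b vs c: 3 + 19 = 22 > 18  ✓
a + c vs b: 3 + 18 = 21 > 19  ✓
b + c vs a: 19 + 18 = 37 > 3  ✓

Yes, triangle inequality satisfied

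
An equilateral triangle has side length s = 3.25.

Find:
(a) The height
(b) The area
(a) The height splits the triangle into two 30-60-90 halves: h = s·√3/2 = 3.25·1.73205/2 ≈ 5.62917/2 ≈ 2.81458
(b) Area = (√3/4)·s² = (√3/4)·3.25² = (√3/4)·10.5625 ≈ 0.433013·10.5625 ≈ 4.5737

Height = 2.815, Area = 4.574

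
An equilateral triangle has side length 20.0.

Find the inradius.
r = Area/s with s the semi-perimeter.
Area = (√3/4)·20.0² = (√3/4)·400 ≈ 0.433013·400 ≈ 173.205
s = 3·20.0/2 = 30
r ≈ 173.205/30 ≈ 5.7735
(Equivalently r = side/(2√3) = 20.0/3.4641 ≈ 5.7735.)

r = 5.774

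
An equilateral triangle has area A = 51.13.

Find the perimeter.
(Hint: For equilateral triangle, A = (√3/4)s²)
A = (√3/4)s²  ⇒  s² = 4A/√3 = 4·51.13/√3 = 204.52/1.73205 ≈ 118.08
s ≈ √118.08 ≈ 10.8664
Perimeter = 3s ≈ 3·10.8664 ≈ 32.5993

Perimeter = 32.6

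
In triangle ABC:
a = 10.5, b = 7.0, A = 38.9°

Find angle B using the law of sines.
a/sin(A) = b/sin(B)  ⇒  sin(B) = b·sin(A)/a = 7.0·sin(38.9°)/10.5
sin(38.9°) ≈ 0.627963
sin(B) ≈ 7.0·0.627963/10.5 ≈ 4.39574/10.5 ≈ 0.418642
B = arcsin(0.418642) ≈ 24.7489°
(Since b ≤ a we need B ≤ A, so the obtuse alternative 180° − 24.7489° ≈ 155.251° is rejected.)

B = 24.75°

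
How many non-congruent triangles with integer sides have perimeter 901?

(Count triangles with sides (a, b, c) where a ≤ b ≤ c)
Let a ≤ b ≤ c with a + b + c = 901. The only binding inequality is a + b > c, i.e. 901 − c > c, so c < 901/2; and c ≥ 901/3 since c is the largest side.
So 301 ≤ c ≤ 450. For each c, b runs from ⌈(901 − c)/2⌉ up to c (then a = 901 − b − c satisfies 1 ≤ a ≤ b automatically), giving c − ⌈(901 − c)/2⌉ + 1 choices.
Summing over c: 2 + 3 + 5 + 6 + … + 224 + 225  (150 terms, c = 301, …, 450) = 17025
Check (closed form: nearest integer to p²/48 for even p, (p+3)²/48 for odd p): (901+3)²/48 = 904²/48 = 817216/48 ≈ 17025.33 → 17025

17025 triangles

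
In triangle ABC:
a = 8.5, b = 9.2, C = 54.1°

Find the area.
Two sides and the included angle (SAS): A = ½·a·b·sin(C) = ½·8.5·9.2·sin(54.1°)
sin(54.1°) ≈ 0.810042
A ≈ ½·78.2·0.810042 = 39.1·0.810042 ≈ 31.6726

Area = 31.67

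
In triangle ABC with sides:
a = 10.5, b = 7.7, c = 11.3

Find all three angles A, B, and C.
Law of cosines for each angle (a² = 110.25, b² = 59.29, c² = 127.69):
cos(A) = (b² + c² − a²)/(2bc) = (59.29 + 127.69 − 110.25)/(2·7.7·11.3) = 76.73/174.02 ≈ 0.440926  ⇒  A ≈ 63.837°
cos(B) = (a² + c² − b²)/(2ac) = (110.25 + 127.69 − 59.29)/(2·10.5·11.3) = 178.65/237.3 ≈ 0.752845  ⇒  B ≈ 41.1626°
cos(C) = (a² + b² − c²)/(2ab) = (110.25 + 59.29 − 127.69)/(2·10.5·7.7) = 41.85/161.7 ≈ 0.258813  ⇒  C ≈ 75.0004°
Check: A + B + C ≈ 180°

A = 63.84°, B = 41.16°, C = 75°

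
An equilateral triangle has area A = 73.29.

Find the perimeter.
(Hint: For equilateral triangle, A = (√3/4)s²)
A = (√3/4)s²  ⇒  s² = 4A/√3 = 4·73.29/√3 = 293.16/1.73205 ≈ 169.256
s ≈ √169.256 ≈ 13.0098
Perimeter = 3s ≈ 3·13.0098 ≈ 39.0295

Perimeter = 39.03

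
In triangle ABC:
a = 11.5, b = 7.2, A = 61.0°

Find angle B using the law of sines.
a/sin(A) = b/sin(B)  ⇒  sin(B) = b·sin(A)/a = 7.2·sin(61.0°)/11.5
sin(61.0°) ≈ 0.87462
sin(B) ≈ 7.2·0.87462/11.5 ≈ 6.29726/11.5 ≈ 0.547588
B = arcsin(0.547588) ≈ 33.2017°
(Since b ≤ a we need B ≤ A, so the obtuse alternative 180° − 33.2017° ≈ 146.798° is rejected.)

B = 33.2°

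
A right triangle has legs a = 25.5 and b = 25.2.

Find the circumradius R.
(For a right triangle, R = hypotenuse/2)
Hypotenuse c = √(a² + b²) = √(650.25 + 635.04) = √1285.29 ≈ 35.8509
R = c/2 ≈ 35.8509/2 ≈ 17.9255

R = 17.93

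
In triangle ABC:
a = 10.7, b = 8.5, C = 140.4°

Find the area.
Two sides and the included angle (SAS): A = ½·a·b·sin(C) = ½·10.7·8.5·sin(140.4°)
sin(140.4°) ≈ 0.637424
A ≈ ½·90.95·0.637424 = 45.475·0.637424 ≈ 28.9869

Area = 28.99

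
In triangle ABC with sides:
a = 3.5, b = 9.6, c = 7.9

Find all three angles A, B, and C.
Law of cosines for each angle (a² = 12.25, b² = 92.16, c² = 62.41):
cos(A) = (b² + c² − a²)/(2bc) = (92.16 + 62.41 − 12.25)/(2·9.6·7.9) = 142.32/151.68 ≈ 0.938291  ⇒  A ≈ 20.2335°
cos(B) = (a² + c² − b²)/(2ac) = (12.25 + 62.41 − 92.16)/(2·3.5·7.9) = -17.5/55.3 ≈ -0.316456  ⇒  B ≈ 108.449°
cos(C) = (a² + b² − c²)/(2ab) = (12.25 + 92.16 − 62.41)/(2·3.5·9.6) = 42/67.2 ≈ 0.625  ⇒  C ≈ 51.3178°
Check: A + B + C ≈ 180°

A = 20.23°, B = 108.4°, C = 51.32°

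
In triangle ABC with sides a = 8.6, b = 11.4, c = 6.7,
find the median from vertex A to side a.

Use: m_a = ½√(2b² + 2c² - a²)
m_a = ½√(2·11.4² + 2·6.7² − 8.6²) = ½√(2·129.96 + 2·44.89 − 73.96) = ½√(259.92 + 89.78 − 73.96) = ½√275.74
√275.74 ≈ 16.6054, so m_a ≈ 8.30271

m_a = 8.303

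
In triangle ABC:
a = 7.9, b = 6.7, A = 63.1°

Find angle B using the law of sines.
a/sin(A) = b/sin(B)  ⇒  sin(B) = b·sin(A)/a = 6.7·sin(63.1°)/7.9
sin(63.1°) ≈ 0.891798
sin(B) ≈ 6.7·0.891798/7.9 ≈ 5.97504/7.9 ≈ 0.756335
B = arcsin(0.756335) ≈ 49.1421°
(Since b ≤ a we need B ≤ A, so the obtuse alternative 180° − 49.1421° ≈ 130.858° is rejected.)

B = 49.14°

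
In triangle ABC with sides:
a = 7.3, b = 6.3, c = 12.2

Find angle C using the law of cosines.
c² = a² + b² − 2ab·cos(C)  ⇒  cos(C) = (a² + b² − c²)/(2ab)
cos(C) = (7.3² + 6.3² − 12.2²)/(2·7.3·6.3) = (53.29 + 39.69 − 148.84)/91.98 = -55.86/91.98 ≈ -0.607306
C = arccos(-0.607306) ≈ 127.395°

C = 127.4°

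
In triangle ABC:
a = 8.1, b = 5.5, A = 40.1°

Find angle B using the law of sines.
a/sin(A) = b/sin(B)  ⇒  sin(B) = b·sin(A)/a = 5.5·sin(40.1°)/8.1
sin(40.1°) ≈ 0.644124
sin(B) ≈ 5.5·0.644124/8.1 ≈ 3.54268/8.1 ≈ 0.437368
B = arcsin(0.437368) ≈ 25.9361°
(Since b ≤ a we need B ≤ A, so the obtuse alternative 180° − 25.9361° ≈ 154.064° is rejected.)

B = 25.94°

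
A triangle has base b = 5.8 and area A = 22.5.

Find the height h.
A = ½·b·h  ⇒  h = 2A/b = 2·22.5/5.8 = 45/5.8 ≈ 7.75862

h = 7.759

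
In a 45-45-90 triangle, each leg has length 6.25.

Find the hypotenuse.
In a 45-45-90 triangle the sides are in ratio 1 : 1 : √2, so hypotenuse = leg·√2.
Hypotenuse = 6.25·√2 ≈ 6.25·1.41421 ≈ 8.83883

Hypotenuse = 6.25√2 = 8.839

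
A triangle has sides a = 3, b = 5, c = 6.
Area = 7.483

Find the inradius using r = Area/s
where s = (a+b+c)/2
s = (3 + 5 + 6)/2 = 14/2 = 7
r = Area/s = 7.483/7 ≈ 1.069

r = 1.069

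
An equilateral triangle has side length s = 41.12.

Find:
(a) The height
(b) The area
(a) The height splits the triangle into two 30-60-90 halves: h = s·√3/2 = 41.12·1.73205/2 ≈ 71.2219/2 ≈ 35.611
(b) Area = (√3/4)·s² = (√3/4)·41.12² = (√3/4)·1690.8544 ≈ 0.433013·1690.8544 ≈ 732.161

Height = 35.61, Area = 732.2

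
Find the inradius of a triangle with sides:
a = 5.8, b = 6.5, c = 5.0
r = Area/s where s is the semi-perimeter.
s = (5.8 + 6.5 + 5.0)/2 = 17.3/2 = 8.65
Area = √(s(s−a)(s−b)(s−c)) = √(8.65·2.85·2.15·3.65) ≈ √193.46 ≈ 13.909
r ≈ 13.909/8.65 ≈ 1.60798

r = 1.608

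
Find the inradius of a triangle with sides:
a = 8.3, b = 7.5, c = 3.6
r = Area/s where s is the semi-perimeter.
s = (8.3 + 7.5 + 3.6)/2 = 19.4/2 = 9.7
Area = √(s(s−a)(s−b)(s−c)) = √(9.7·1.4·2.2·6.1) ≈ √182.244 ≈ 13.4998
r ≈ 13.4998/9.7 ≈ 1.39173

r = 1.392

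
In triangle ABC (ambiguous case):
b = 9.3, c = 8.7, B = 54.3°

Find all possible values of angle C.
b/sin(B) = c/sin(C)  ⇒  sin(C) = c·sin(B)/b = 8.7·sin(54.3°)/9.3
sin(54.3°) ≈ 0.812084
sin(C) ≈ 8.7·0.812084/9.3 ≈ 7.06513/9.3 ≈ 0.759691
Candidate 1: C₁ = arcsin(0.759691) ≈ 49.437°  →  A = 180° − 54.3° − 49.437° ≈ 76.263° > 0, valid
Candidate 2: C₂ = 180° − C₁ ≈ 130.563°  →  A = 180° − 54.3° − 130.563° ≈ -4.863° ≤ 0, not a valid triangle

C = 49.44° (one solution)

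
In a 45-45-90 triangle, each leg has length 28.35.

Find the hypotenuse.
In a 45-45-90 triangle the sides are in ratio 1 : 1 : √2, so hypotenuse = leg·√2.
Hypotenuse = 28.35·√2 ≈ 28.35·1.41421 ≈ 40.093

Hypotenuse = 28.35√2 = 40.09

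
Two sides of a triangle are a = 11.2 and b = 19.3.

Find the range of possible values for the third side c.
Triangle inequality: |a − b| < c < a + b
|a − b| = |11.2 − 19.3| = 8.1
a + b = 11.2 + 19.3 = 30.5

8.1 < c < 30.5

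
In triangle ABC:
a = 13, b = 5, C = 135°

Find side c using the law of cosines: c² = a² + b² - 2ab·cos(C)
c² = 13² + 5² − 2·13·5·cos(135°)
cos(135°) ≈ -0.707107
c² ≈ 169 + 25 − 130·(-0.707107) ≈ 194 + 91.9239 ≈ 285.924
c ≈ √285.924 ≈ 16.9093

c = 16.91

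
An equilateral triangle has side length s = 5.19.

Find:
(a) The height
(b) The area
(a) The height splits the triangle into two 30-60-90 halves: h = s·√3/2 = 5.19·1.73205/2 ≈ 8.98934/2 ≈ 4.49467
(b) Area = (√3/4)·s² = (√3/4)·5.19² = (√3/4)·26.9361 ≈ 0.433013·26.9361 ≈ 11.6637

Height = 4.495, Area = 11.66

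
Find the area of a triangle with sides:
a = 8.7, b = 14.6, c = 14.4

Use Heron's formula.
s = (8.7 + 14.6 + 14.4)/2 = 37.7/2 = 18.85
s − a = 10.15, s − b = 4.25, s − c = 4.45
s(s−a)(s−b)(s−c) = 18.85·10.15·4.25·4.45 ≈ 3618.48
Area = √3618.48 ≈ 60.1538

Area = 60.15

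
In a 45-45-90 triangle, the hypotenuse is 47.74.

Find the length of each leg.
In a 45-45-90 triangle hypotenuse = leg·√2, so leg = hypotenuse/√2.
Leg = 47.74/√2 ≈ 47.74/1.41421 ≈ 33.7573

Each leg = 33.76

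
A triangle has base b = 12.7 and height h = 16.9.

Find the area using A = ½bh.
A = ½·b·h = ½·12.7·16.9 = ½·214.63 = 107.315

Area = 107.315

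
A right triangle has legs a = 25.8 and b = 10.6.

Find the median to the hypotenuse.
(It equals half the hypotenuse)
Hypotenuse c = √(a² + b²) = √(665.64 + 112.36) = √778 ≈ 27.8927
Median to hypotenuse = c/2 ≈ 27.8927/2 ≈ 13.9463

Median = 13.95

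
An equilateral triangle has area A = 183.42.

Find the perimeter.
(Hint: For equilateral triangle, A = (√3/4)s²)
A = (√3/4)s²  ⇒  s² = 4A/√3 = 4·183.42/√3 = 733.68/1.73205 ≈ 423.59
s ≈ √423.59 ≈ 20.5813
Perimeter = 3s ≈ 3·20.5813 ≈ 61.7439

Perimeter = 61.74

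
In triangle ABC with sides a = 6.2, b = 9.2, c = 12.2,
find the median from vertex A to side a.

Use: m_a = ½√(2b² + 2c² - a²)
m_a = ½√(2·9.2² + 2·12.2² − 6.2²) = ½√(2·84.64 + 2·148.84 − 38.44) = ½√(169.28 + 297.68 − 38.44) = ½√428.52
√428.52 ≈ 20.7007, so m_a ≈ 10.3504

m_a = 10.35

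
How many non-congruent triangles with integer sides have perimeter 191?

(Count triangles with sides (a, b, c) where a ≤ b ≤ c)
Let a ≤ b ≤ c with a + b + c = 191. The only binding inequality is a + b > c, i.e. 191 − c > c, so c < 191/2; and c ≥ 191/3 since c is the largest side.
So 64 ≤ c ≤ 95. For each c, b runs from ⌈(191 − c)/2⌉ up to c (then a = 191 − b − c satisfies 1 ≤ a ≤ b automatically), giving c − ⌈(191 − c)/2⌉ + 1 choices.
Summing over c: 1 + 3 + 4 + 6 + … + 46 + 48  (32 terms, c = 64, …, 95) = 784
Check (closed form: nearest integer to p²/48 for even p, (p+3)²/48 for odd p): (191+3)²/48 = 194²/48 = 37636/48 ≈ 784.08 → 784

784 triangles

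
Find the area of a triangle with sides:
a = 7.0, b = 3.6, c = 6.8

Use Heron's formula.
s = (7.0 + 3.6 + 6.8)/2 = 17.4/2 = 8.7
s − a = 1.7, s − b = 5.1, s − c = 1.9
s(s−a)(s−b)(s−c) = 8.7·1.7·5.1·1.9 ≈ 143.315
Area = √143.315 ≈ 11.9714

Area = 11.97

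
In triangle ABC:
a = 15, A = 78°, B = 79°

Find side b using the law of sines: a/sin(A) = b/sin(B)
a/sin(A) = b/sin(B)  ⇒  b = a·sin(B)/sin(A) = 15·sin(79°)/sin(78°)
sin(79°) ≈ 0.981627, sin(78°) ≈ 0.978148
b ≈ 15·0.981627/0.978148 ≈ 14.7244/0.978148 ≈ 15.0534

b = 15.05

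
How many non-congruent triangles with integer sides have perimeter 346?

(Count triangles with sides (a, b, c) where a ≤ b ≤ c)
Let a ≤ b ≤ c with a + b + c = 346. The only binding inequality is a + b > c, i.e. 346 − c > c, so c < 346/2; and c ≥ 346/3 since c is the largest side.
So 116 ≤ c ≤ 172. For each c, b runs from ⌈(346 − c)/2⌉ up to c (then a = 346 − b − c satisfies 1 ≤ a ≤ b automatically), giving c − ⌈(346 − c)/2⌉ + 1 choices.
Summing over c: 2 + 3 + 5 + 6 + … + 84 + 86  (57 terms, c = 116, …, 172) = 2494
Check (closed form: nearest integer to p²/48 for even p, (p+3)²/48 for odd p): 346²/48 = 119716/48 ≈ 2494.08 → 2494

2494 triangles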